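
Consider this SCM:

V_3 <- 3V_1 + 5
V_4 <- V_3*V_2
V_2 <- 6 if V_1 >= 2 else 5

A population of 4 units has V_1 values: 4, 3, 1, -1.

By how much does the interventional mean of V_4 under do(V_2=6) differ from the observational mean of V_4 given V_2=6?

-31.5

do(V_2=6) breaks V_2's dependence on V_1. With V_2=6 fixed, V_4 across the units is 102, 84, 48, 12, mean 61.5.
E[V_4|V_2=6] averages over only the 2 units with V_2=6 (V_1 = 4, 3): V_4 = 102, 84, mean 93.
Difference = 61.5 − 93 = -31.5.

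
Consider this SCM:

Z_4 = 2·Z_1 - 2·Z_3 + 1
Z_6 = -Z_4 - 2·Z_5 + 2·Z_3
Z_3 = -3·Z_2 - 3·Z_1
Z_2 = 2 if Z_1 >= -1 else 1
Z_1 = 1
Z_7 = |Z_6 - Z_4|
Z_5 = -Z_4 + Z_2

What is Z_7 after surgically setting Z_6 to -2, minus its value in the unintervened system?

1

Intervening sets Z_6 = -2 and removes its equation (Z_6 = -Z_4 - 2·Z_5 + 2·Z_3).
Z_2 = 2 if Z_1 >= -1 else 1  [with Z_1=1]  = 2
Z_3 = -3·Z_2 - 3·Z_1  [with Z_2=2, Z_1=1]  = -9
Z_4 = 2·Z_1 - 2·Z_3 + 1  [with Z_1=1, Z_3=-9]  = 21
Z_7 = |Z_6 - Z_4|  [with Z_6=-2, Z_4=21]  = 23
Without intervention: Z_2 = 2 if Z_1 >= -1 else 1  [with Z_1=1]  = 2; Z_3 = -3·Z_2 - 3·Z_1  [with Z_2=2, Z_1=1]  = -9; Z_4 = 2·Z_1 - 2·Z_3 + 1  [with Z_1=1, Z_3=-9]  = 21; Z_5 = -Z_4 + Z_2  [with Z_4=21, Z_2=2]  = -19; Z_6 = -Z_4 - 2·Z_5 + 2·Z_3  [with Z_4=21, Z_5=-19, Z_3=-9]  = -1; Z_7 = |Z_6 - Z_4|  [with Z_6=-1, Z_4=21]  = 22.
Change = 23 − 22 = 1.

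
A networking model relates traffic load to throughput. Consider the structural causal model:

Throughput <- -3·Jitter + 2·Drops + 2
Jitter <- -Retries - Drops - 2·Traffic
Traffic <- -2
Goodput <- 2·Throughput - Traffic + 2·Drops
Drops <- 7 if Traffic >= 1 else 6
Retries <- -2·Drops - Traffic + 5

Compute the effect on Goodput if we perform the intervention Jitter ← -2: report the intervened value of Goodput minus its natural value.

Under do(Jitter=-2), the mechanism Jitter <- -Retries - Drops - 2·Traffic is discarded; Jitter is fixed at -2.
Drops = 7 if Traffic >= 1 else 6  [with Traffic=-2]  = 6
Throughput = -3·Jitter + 2·Drops + 2  [with Jitter=-2, Drops=6]  = 20
Goodput = 2·Throughput - Traffic + 2·Drops  [with Throughput=20, Traffic=-2, Drops=6]  = 54
Without intervention: Drops = 7 if Traffic >= 1 else 6  [with Traffic=-2]  = 6; Retries = -2·Drops - Traffic + 5  [with Drops=6, Traffic=-2]  = -5; Jitter = -Retries - Drops - 2·Traffic  [with Retries=-5, Drops=6, Traffic=-2]  = 3; Throughput = -3·Jitter + 2·Drops + 2  [with Jitter=3, Drops=6]  = 5; Goodput = 2·Throughput - Traffic + 2·Drops  [with Throughput=5, Traffic=-2, Drops=6]  = 24.
Change = 54 − 24 = 30.

30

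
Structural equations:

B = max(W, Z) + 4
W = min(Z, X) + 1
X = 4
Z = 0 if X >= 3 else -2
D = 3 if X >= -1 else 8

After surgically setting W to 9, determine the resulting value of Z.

Under do(W=9), the mechanism W = min(Z, X) + 1 is discarded; W is fixed at 9.
Since Z is not a descendant of the intervened variable, it is unaffected.
Z = 0 if X >= 3 else -2  [with X=4]  = 0

0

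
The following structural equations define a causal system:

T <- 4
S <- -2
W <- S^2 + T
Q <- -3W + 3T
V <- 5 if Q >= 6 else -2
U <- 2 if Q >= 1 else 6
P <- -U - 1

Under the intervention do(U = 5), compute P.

-6

Intervening sets U = 5 and removes its equation (U <- 2 if Q >= 1 else 6).
P = -U - 1  [with U=5]  = -6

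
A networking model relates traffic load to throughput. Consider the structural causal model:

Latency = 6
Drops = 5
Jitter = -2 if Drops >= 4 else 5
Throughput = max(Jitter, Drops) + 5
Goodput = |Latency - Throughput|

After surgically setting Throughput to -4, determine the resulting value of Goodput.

10

Intervening sets Throughput = -4 and removes its equation (Throughput = max(Jitter, Drops) + 5).
Goodput = |Latency - Throughput|  [with Latency=6, Throughput=-4]  = 10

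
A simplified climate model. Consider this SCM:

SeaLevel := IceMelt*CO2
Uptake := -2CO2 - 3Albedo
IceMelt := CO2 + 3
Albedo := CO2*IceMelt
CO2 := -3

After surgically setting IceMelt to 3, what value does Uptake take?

do(IceMelt=3) replaces the equation IceMelt := CO2 + 3 with the constant IceMelt = 3.
Albedo = CO2*IceMelt  [with CO2=-3, IceMelt=3]  = -9
Uptake = -2CO2 - 3Albedo  [with CO2=-3, Albedo=-9]  = 33

33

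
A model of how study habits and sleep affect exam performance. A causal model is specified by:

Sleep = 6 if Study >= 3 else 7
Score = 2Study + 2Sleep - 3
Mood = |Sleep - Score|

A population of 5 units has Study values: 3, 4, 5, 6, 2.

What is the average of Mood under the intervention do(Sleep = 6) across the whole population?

The intervention sets Sleep=6 in all 5 units regardless of Study. Recomputing Mood per unit gives 9, 11, 13, 15, 7; average 11.

11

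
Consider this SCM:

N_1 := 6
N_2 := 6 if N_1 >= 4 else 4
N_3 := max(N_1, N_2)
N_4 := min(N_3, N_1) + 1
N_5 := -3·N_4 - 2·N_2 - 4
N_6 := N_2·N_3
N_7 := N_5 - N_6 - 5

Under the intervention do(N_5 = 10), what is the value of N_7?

Under do(N_5=10), the mechanism N_5 := -3·N_4 - 2·N_2 - 4 is discarded; N_5 is fixed at 10.
N_2 = 6 if N_1 >= 4 else 4  [with N_1=6]  = 6
N_3 = max(N_1, N_2)  [with N_1=6, N_2=6]  = 6
N_6 = N_2·N_3  [with N_2=6, N_3=6]  = 36
N_7 = N_5 - N_6 - 5  [with N_5=10, N_6=36]  = -31

-31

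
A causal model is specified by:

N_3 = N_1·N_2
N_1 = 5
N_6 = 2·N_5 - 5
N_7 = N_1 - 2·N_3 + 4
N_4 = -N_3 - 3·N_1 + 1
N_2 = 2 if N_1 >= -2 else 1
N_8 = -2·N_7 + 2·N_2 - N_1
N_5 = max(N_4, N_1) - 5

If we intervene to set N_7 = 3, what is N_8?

do(N_7=3) replaces the equation N_7 = N_1 - 2·N_3 + 4 with the constant N_7 = 3.
N_2 = 2 if N_1 >= -2 else 1  [with N_1=5]  = 2
N_8 = -2·N_7 + 2·N_2 - N_1  [with N_7=3, N_2=2, N_1=5]  = -7

-7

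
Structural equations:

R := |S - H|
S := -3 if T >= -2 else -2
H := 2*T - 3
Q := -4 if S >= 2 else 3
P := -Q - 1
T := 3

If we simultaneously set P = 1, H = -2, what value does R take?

Setting P = 1, H = -2 by intervention discards those variables' equations.
S = -3 if T >= -2 else -2  [with T=3]  = -3
R = |S - H|  [with S=-3, H=-2]  = 1

1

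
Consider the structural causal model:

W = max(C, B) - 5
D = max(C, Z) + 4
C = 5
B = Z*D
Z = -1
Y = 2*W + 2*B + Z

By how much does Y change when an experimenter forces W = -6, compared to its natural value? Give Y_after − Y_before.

The intervention breaks the incoming arrows to W: W = max(C, B) - 5 no longer applies, and W = -6.
D = max(C, Z) + 4  [with C=5, Z=-1]  = 9
B = Z*D  [with Z=-1, D=9]  = -9
Y = 2*W + 2*B + Z  [with W=-6, B=-9, Z=-1]  = -31
Without intervention: D = max(C, Z) + 4  [with C=5, Z=-1]  = 9; B = Z*D  [with Z=-1, D=9]  = -9; W = max(C, B) - 5  [with C=5, B=-9]  = 0; Y = 2*W + 2*B + Z  [with W=0, B=-9, Z=-1]  = -19.
Change = -31 − (-19) = -12.

-12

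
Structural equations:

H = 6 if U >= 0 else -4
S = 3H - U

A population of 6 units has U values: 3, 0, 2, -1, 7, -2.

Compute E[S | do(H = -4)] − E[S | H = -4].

Every unit gets H=-4 under the intervention. S values become -15, -12, -14, -11, -19, -10; E[S|do(H=-4)] = -13.5.
Observing H=-4 restricts to units where H's equation naturally yields -4: U ∈ {-1, -2}. In that subpopulation S = -11, -10, mean -10.5.
Difference = -13.5 − (-10.5) = -3.

-3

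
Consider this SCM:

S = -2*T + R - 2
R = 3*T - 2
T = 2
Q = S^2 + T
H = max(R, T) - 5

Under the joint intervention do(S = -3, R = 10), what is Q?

11

The joint intervention fixes S = -3, R = 10, removing each variable's own equation.
Q = S^2 + T  [with S=-3, T=2]  = 11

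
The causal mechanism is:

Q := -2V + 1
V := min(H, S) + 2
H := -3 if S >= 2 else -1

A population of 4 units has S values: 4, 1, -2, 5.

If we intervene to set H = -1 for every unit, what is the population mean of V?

The intervention sets H=-1 in all 4 units regardless of S. Recomputing V per unit gives 1, 1, 0, 1; average 0.75.

0.75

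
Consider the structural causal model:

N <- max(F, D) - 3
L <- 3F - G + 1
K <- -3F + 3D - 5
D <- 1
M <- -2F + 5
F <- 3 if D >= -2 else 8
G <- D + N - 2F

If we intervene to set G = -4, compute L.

14

Intervening sets G = -4 and removes its equation (G <- D + N - 2F).
F = 3 if D >= -2 else 8  [with D=1]  = 3
L = 3F - G + 1  [with F=3, G=-4]  = 14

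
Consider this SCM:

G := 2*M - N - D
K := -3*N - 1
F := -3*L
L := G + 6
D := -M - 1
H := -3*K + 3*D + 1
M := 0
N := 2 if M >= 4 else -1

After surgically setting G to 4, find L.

Under do(G=4), the mechanism G := 2*M - N - D is discarded; G is fixed at 4.
L = G + 6  [with G=4]  = 10

10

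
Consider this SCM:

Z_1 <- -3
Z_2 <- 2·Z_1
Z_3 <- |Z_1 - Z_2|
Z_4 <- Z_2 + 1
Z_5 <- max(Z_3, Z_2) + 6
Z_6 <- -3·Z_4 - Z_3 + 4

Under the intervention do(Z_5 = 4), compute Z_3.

3

do(Z_5=4) replaces the equation Z_5 <- max(Z_3, Z_2) + 6 with the constant Z_5 = 4.
Z_3 is not downstream of the intervention, so its value is determined by the original equations.
Z_2 = 2·Z_1  [with Z_1=-3]  = -6
Z_3 = |Z_1 - Z_2|  [with Z_1=-3, Z_2=-6]  = 3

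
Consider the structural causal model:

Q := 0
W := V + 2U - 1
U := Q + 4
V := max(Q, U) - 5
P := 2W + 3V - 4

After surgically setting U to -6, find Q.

0

Under do(U=-6), the mechanism U := Q + 4 is discarded; U is fixed at -6.
Q is not downstream of the intervention, so its value is determined by the original equations.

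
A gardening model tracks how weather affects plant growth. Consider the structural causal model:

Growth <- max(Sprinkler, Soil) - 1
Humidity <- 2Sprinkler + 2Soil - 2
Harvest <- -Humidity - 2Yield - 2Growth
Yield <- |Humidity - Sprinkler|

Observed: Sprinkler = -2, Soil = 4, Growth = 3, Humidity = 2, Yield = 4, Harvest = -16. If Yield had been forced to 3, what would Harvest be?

The intervention breaks the incoming arrows to Yield: Yield <- |Humidity - Sprinkler| no longer applies, and Yield = 3.
Growth = max(Sprinkler, Soil) - 1  [with Sprinkler=-2, Soil=4]  = 3
Humidity = 2Sprinkler + 2Soil - 2  [with Sprinkler=-2, Soil=4]  = 2
Harvest = -Humidity - 2Yield - 2Growth  [with Humidity=2, Yield=3, Growth=3]  = -14

-14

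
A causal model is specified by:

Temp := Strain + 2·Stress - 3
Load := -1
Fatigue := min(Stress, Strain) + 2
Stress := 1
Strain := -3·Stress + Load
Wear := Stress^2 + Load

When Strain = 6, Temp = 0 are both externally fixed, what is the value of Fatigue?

3

Setting Strain = 6, Temp = 0 by intervention discards those variables' equations.
Fatigue = min(Stress, Strain) + 2  [with Stress=1, Strain=6]  = 3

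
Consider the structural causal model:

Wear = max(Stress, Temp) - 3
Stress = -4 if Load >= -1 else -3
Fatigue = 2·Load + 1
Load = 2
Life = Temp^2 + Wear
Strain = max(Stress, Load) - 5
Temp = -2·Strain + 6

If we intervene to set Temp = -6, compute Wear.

Intervening sets Temp = -6 and removes its equation (Temp = -2·Strain + 6).
Stress = -4 if Load >= -1 else -3  [with Load=2]  = -4
Wear = max(Stress, Temp) - 3  [with Stress=-4, Temp=-6]  = -7

-7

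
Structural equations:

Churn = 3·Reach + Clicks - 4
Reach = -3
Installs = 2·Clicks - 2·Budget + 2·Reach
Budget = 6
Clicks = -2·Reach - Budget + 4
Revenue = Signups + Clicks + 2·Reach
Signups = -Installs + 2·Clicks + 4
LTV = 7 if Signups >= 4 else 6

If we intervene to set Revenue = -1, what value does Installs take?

Under do(Revenue=-1), the mechanism Revenue = Signups + Clicks + 2·Reach is discarded; Revenue is fixed at -1.
Since Installs is not a descendant of the intervened variable, it is unaffected.
Clicks = -2·Reach - Budget + 4  [with Reach=-3, Budget=6]  = 4
Installs = 2·Clicks - 2·Budget + 2·Reach  [with Clicks=4, Budget=6, Reach=-3]  = -10

-10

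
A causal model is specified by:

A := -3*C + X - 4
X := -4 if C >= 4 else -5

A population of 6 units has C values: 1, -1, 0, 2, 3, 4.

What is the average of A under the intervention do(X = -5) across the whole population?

Under do(X=-5), X's equation is replaced by X=-5 for every unit. Per-unit A: -12, -6, -9, -15, -18, -21. Mean = -13.5.

-13.5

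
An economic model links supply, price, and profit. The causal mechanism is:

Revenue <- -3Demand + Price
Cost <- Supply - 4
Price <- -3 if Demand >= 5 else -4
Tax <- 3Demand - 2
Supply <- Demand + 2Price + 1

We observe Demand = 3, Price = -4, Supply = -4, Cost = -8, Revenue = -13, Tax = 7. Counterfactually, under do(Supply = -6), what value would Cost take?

-10

The intervention breaks the incoming arrows to Supply: Supply <- Demand + 2Price + 1 no longer applies, and Supply = -6.
Cost = Supply - 4  [with Supply=-6]  = -10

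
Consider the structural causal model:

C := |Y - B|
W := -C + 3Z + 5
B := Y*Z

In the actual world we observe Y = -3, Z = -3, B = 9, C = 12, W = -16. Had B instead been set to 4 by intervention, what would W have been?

-11

do(B=4) replaces the equation B := Y*Z with the constant B = 4.
C = |Y - B|  [with Y=-3, B=4]  = 7
W = -C + 3Z + 5  [with C=7, Z=-3]  = -11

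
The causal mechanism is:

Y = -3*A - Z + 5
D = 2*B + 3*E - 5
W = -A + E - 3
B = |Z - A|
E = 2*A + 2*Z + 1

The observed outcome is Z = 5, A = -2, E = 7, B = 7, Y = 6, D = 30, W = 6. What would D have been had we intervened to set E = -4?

The intervention breaks the incoming arrows to E: E = 2*A + 2*Z + 1 no longer applies, and E = -4.
B = |Z - A|  [with Z=5, A=-2]  = 7
D = 2*B + 3*E - 5  [with B=7, E=-4]  = -3

-3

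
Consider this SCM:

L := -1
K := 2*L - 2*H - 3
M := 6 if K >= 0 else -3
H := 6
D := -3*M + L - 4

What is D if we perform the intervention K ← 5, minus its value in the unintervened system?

do(K=5) replaces the equation K := 2*L - 2*H - 3 with the constant K = 5.
M = 6 if K >= 0 else -3  [with K=5]  = 6
D = -3*M + L - 4  [with M=6, L=-1]  = -23
Without intervention: K = 2*L - 2*H - 3  [with L=-1, H=6]  = -17; M = 6 if K >= 0 else -3  [with K=-17]  = -3; D = -3*M + L - 4  [with M=-3, L=-1]  = 4.
Change = -23 − 4 = -27.

-27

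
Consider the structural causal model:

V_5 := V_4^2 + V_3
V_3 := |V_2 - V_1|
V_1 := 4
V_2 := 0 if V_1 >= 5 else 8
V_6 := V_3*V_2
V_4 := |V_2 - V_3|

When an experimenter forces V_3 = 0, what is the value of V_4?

The intervention breaks the incoming arrows to V_3: V_3 := |V_2 - V_1| no longer applies, and V_3 = 0.
V_2 = 0 if V_1 >= 5 else 8  [with V_1=4]  = 8
V_4 = |V_2 - V_3|  [with V_2=8, V_3=0]  = 8

8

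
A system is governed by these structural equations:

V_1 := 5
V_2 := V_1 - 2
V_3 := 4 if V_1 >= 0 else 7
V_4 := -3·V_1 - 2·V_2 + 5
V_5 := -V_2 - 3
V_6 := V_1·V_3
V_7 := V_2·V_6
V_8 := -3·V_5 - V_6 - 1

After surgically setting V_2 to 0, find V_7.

0

Under do(V_2=0), the mechanism V_2 := V_1 - 2 is discarded; V_2 is fixed at 0.
V_3 = 4 if V_1 >= 0 else 7  [with V_1=5]  = 4
V_6 = V_1·V_3  [with V_1=5, V_3=4]  = 20
V_7 = V_2·V_6  [with V_2=0, V_6=20]  = 0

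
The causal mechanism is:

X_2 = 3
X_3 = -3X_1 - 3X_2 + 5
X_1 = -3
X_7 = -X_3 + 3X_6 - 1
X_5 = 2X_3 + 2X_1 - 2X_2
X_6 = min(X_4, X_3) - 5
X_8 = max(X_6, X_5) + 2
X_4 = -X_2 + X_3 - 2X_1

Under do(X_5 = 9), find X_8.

do(X_5=9) replaces the equation X_5 = 2X_3 + 2X_1 - 2X_2 with the constant X_5 = 9.
X_3 = -3X_1 - 3X_2 + 5  [with X_1=-3, X_2=3]  = 5
X_4 = -X_2 + X_3 - 2X_1  [with X_2=3, X_3=5, X_1=-3]  = 8
X_6 = min(X_4, X_3) - 5  [with X_4=8, X_3=5]  = 0
X_8 = max(X_6, X_5) + 2  [with X_6=0, X_5=9]  = 11

11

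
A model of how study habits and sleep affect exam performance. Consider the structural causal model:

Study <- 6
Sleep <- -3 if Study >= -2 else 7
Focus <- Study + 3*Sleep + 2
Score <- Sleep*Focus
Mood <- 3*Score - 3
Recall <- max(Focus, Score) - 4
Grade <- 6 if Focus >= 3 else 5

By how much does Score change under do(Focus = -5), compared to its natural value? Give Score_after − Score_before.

The intervention breaks the incoming arrows to Focus: Focus <- Study + 3*Sleep + 2 no longer applies, and Focus = -5.
Sleep = -3 if Study >= -2 else 7  [with Study=6]  = -3
Score = Sleep*Focus  [with Sleep=-3, Focus=-5]  = 15
Without intervention: Sleep = -3 if Study >= -2 else 7  [with Study=6]  = -3; Focus = Study + 3*Sleep + 2  [with Study=6, Sleep=-3]  = -1; Score = Sleep*Focus  [with Sleep=-3, Focus=-1]  = 3.
Change = 15 − 3 = 12.

12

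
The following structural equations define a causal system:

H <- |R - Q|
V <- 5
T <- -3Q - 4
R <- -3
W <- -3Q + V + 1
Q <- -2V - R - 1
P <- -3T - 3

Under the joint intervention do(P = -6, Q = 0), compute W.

Under do(P = -6, Q = 0), each intervened variable's structural equation is replaced by its fixed value.
W = -3Q + V + 1  [with Q=0, V=5]  = 6

6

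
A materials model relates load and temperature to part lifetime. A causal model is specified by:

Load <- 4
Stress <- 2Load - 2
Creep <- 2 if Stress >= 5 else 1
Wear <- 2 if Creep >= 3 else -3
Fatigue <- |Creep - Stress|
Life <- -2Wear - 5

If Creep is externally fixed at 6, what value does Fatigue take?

0

do(Creep=6) replaces the equation Creep <- 2 if Stress >= 5 else 1 with the constant Creep = 6.
Stress = 2Load - 2  [with Load=4]  = 6
Fatigue = |Creep - Stress|  [with Creep=6, Stress=6]  = 0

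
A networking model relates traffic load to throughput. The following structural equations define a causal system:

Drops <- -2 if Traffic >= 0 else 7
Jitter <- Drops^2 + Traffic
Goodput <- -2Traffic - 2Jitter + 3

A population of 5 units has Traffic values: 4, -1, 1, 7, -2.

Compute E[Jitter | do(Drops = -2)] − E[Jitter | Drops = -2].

do(Drops=-2) breaks Drops's dependence on Traffic. With Drops=-2 fixed, Jitter across the units is 8, 3, 5, 11, 2, mean 5.8.
E[Jitter|Drops=-2] averages over only the 3 units with Drops=-2 (Traffic = 4, 1, 7): Jitter = 8, 5, 11, mean 8.
Difference = 5.8 − 8 = -2.2.

-2.2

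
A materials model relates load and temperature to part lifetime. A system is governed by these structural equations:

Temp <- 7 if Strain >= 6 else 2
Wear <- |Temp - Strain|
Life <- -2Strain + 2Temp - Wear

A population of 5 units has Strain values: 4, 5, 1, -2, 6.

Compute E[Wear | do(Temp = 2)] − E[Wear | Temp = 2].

do(Temp=2) breaks Temp's dependence on Strain. With Temp=2 fixed, Wear across the units is 2, 3, 1, 4, 4, mean 2.8.
Conditioning on Temp=2 selects the 4 unit(s) with Strain ∈ {4, 5, 1, -2}. Their Wear values: 2, 3, 1, 4. Mean = 2.5.
Difference = 2.8 − 2.5 = 0.3.

0.3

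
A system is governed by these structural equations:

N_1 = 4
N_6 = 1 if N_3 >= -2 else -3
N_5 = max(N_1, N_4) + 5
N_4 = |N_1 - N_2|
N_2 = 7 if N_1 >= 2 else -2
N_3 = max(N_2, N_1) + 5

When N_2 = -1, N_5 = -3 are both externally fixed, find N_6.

1

Setting N_2 = -1, N_5 = -3 by intervention discards those variables' equations.
N_3 = max(N_2, N_1) + 5  [with N_2=-1, N_1=4]  = 9
N_6 = 1 if N_3 >= -2 else -3  [with N_3=9]  = 1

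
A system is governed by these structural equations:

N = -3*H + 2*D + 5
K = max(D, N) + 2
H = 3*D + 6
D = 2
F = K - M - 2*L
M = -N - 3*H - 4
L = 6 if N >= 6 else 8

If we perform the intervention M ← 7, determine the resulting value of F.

-19

Intervening sets M = 7 and removes its equation (M = -N - 3*H - 4).
H = 3*D + 6  [with D=2]  = 12
N = -3*H + 2*D + 5  [with H=12, D=2]  = -27
K = max(D, N) + 2  [with D=2, N=-27]  = 4
L = 6 if N >= 6 else 8  [with N=-27]  = 8
F = K - M - 2*L  [with K=4, M=7, L=8]  = -19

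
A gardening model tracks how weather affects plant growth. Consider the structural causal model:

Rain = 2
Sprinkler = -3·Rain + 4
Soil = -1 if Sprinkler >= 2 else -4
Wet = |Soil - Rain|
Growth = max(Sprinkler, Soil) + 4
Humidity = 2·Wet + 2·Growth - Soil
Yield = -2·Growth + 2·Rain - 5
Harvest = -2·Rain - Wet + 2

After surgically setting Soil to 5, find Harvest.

The intervention breaks the incoming arrows to Soil: Soil = -1 if Sprinkler >= 2 else -4 no longer applies, and Soil = 5.
Wet = |Soil - Rain|  [with Soil=5, Rain=2]  = 3
Harvest = -2·Rain - Wet + 2  [with Rain=2, Wet=3]  = -5

-5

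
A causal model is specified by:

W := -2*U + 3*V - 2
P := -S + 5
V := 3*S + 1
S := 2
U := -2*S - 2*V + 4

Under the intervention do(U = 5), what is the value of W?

do(U=5) replaces the equation U := -2*S - 2*V + 4 with the constant U = 5.
V = 3*S + 1  [with S=2]  = 7
W = -2*U + 3*V - 2  [with U=5, V=7]  = 9

9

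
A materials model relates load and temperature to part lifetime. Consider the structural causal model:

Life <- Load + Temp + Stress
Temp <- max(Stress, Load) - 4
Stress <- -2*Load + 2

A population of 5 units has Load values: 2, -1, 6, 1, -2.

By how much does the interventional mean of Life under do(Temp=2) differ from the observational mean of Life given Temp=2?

The intervention sets Temp=2 in all 5 units regardless of Load. Recomputing Life per unit gives 2, 5, -2, 3, 6; average 2.8.
E[Life|Temp=2] averages over only the 2 units with Temp=2 (Load = 6, -2): Life = -2, 6, mean 2.
Difference = 2.8 − 2 = 0.8.

0.8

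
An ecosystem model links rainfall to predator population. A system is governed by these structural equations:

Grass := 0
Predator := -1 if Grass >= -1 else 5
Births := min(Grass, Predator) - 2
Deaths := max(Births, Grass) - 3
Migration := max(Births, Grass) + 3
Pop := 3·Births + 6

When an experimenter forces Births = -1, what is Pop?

The intervention breaks the incoming arrows to Births: Births := min(Grass, Predator) - 2 no longer applies, and Births = -1.
Pop = 3·Births + 6  [with Births=-1]  = 3

3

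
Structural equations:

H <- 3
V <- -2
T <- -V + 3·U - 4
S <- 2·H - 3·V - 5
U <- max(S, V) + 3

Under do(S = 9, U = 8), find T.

Setting S = 9, U = 8 by intervention discards those variables' equations.
T = -V + 3·U - 4  [with V=-2, U=8]  = 22

22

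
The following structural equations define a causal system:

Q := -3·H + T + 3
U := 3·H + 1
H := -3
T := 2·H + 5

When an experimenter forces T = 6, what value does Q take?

The intervention breaks the incoming arrows to T: T := 2·H + 5 no longer applies, and T = 6.
Q = -3·H + T + 3  [with H=-3, T=6]  = 18

18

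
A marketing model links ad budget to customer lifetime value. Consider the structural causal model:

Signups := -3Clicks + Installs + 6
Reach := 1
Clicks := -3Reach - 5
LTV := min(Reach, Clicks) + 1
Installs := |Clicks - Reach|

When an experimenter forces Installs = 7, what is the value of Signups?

37

The intervention breaks the incoming arrows to Installs: Installs := |Clicks - Reach| no longer applies, and Installs = 7.
Clicks = -3Reach - 5  [with Reach=1]  = -8
Signups = -3Clicks + Installs + 6  [with Clicks=-8, Installs=7]  = 37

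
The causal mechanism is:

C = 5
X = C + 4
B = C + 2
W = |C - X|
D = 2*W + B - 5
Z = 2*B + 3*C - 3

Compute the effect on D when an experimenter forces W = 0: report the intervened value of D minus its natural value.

Intervening sets W = 0 and removes its equation (W = |C - X|).
B = C + 2  [with C=5]  = 7
D = 2*W + B - 5  [with W=0, B=7]  = 2
Without intervention: X = C + 4  [with C=5]  = 9; B = C + 2  [with C=5]  = 7; W = |C - X|  [with C=5, X=9]  = 4; D = 2*W + B - 5  [with W=4, B=7]  = 10.
Change = 2 − 10 = -8.

-8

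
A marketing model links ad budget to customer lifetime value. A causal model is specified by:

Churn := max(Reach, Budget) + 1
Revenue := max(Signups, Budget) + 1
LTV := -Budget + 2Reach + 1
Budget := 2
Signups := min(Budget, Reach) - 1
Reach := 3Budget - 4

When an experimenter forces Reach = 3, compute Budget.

Under do(Reach=3), the mechanism Reach := 3Budget - 4 is discarded; Reach is fixed at 3.
Budget is not downstream of the intervention, so its value is determined by the original equations.

2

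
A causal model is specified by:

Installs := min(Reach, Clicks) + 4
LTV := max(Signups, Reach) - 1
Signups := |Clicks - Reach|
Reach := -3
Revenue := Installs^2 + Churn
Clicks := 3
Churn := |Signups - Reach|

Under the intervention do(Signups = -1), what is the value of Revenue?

Under do(Signups=-1), the mechanism Signups := |Clicks - Reach| is discarded; Signups is fixed at -1.
Installs = min(Reach, Clicks) + 4  [with Reach=-3, Clicks=3]  = 1
Churn = |Signups - Reach|  [with Signups=-1, Reach=-3]  = 2
Revenue = Installs^2 + Churn  [with Installs=1, Churn=2]  = 3

3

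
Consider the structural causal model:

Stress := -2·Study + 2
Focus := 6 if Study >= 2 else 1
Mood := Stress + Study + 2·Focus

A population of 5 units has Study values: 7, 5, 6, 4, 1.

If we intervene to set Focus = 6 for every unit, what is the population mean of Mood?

9.4

do(Focus=6) breaks Focus's dependence on Study. With Focus=6 fixed, Mood across the units is 7, 9, 8, 10, 13, mean 9.4.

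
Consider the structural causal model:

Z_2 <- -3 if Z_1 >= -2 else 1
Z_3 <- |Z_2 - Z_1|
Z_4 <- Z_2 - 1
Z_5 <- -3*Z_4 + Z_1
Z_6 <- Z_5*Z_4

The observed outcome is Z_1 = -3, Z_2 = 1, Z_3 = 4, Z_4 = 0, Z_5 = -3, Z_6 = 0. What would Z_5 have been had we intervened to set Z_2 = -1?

3

do(Z_2=-1) replaces the equation Z_2 <- -3 if Z_1 >= -2 else 1 with the constant Z_2 = -1.
Z_4 = Z_2 - 1  [with Z_2=-1]  = -2
Z_5 = -3*Z_4 + Z_1  [with Z_4=-2, Z_1=-3]  = 3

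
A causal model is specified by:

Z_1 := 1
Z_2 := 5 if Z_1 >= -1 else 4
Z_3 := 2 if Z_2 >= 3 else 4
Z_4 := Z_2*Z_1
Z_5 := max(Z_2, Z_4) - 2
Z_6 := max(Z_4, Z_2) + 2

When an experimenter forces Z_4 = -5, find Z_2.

The intervention breaks the incoming arrows to Z_4: Z_4 := Z_2*Z_1 no longer applies, and Z_4 = -5.
Since Z_2 is not a descendant of the intervened variable, it is unaffected.
Z_2 = 5 if Z_1 >= -1 else 4  [with Z_1=1]  = 5

5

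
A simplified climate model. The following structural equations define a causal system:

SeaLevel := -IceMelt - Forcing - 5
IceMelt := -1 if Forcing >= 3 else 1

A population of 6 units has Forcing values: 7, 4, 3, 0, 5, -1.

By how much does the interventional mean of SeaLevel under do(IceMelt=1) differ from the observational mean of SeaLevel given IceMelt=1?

-3.5

Under do(IceMelt=1), IceMelt's equation is replaced by IceMelt=1 for every unit. Per-unit SeaLevel: -13, -10, -9, -6, -11, -5. Mean = -9.
Observing IceMelt=1 restricts to units where IceMelt's equation naturally yields 1: Forcing ∈ {0, -1}. In that subpopulation SeaLevel = -6, -5, mean -5.5.
Difference = -9 − (-5.5) = -3.5.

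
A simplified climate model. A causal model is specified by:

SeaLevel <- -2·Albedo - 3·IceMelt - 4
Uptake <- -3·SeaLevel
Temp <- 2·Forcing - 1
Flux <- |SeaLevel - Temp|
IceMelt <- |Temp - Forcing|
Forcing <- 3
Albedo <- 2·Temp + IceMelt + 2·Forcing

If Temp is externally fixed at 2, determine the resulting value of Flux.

Under do(Temp=2), the mechanism Temp <- 2·Forcing - 1 is discarded; Temp is fixed at 2.
IceMelt = |Temp - Forcing|  [with Temp=2, Forcing=3]  = 1
Albedo = 2·Temp + IceMelt + 2·Forcing  [with Temp=2, IceMelt=1, Forcing=3]  = 11
SeaLevel = -2·Albedo - 3·IceMelt - 4  [with Albedo=11, IceMelt=1]  = -29
Flux = |SeaLevel - Temp|  [with SeaLevel=-29, Temp=2]  = 31

31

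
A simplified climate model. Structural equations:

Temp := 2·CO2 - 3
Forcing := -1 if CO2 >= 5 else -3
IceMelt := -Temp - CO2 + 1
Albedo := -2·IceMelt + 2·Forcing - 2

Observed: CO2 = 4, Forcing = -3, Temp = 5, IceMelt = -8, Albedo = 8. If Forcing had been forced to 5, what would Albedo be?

24

do(Forcing=5) replaces the equation Forcing := -1 if CO2 >= 5 else -3 with the constant Forcing = 5.
Temp = 2·CO2 - 3  [with CO2=4]  = 5
IceMelt = -Temp - CO2 + 1  [with Temp=5, CO2=4]  = -8
Albedo = -2·IceMelt + 2·Forcing - 2  [with IceMelt=-8, Forcing=5]  = 24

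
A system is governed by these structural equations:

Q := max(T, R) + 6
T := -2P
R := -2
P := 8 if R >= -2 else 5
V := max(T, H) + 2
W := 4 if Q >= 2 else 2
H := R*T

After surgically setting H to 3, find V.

5

Intervening sets H = 3 and removes its equation (H := R*T).
P = 8 if R >= -2 else 5  [with R=-2]  = 8
T = -2P  [with P=8]  = -16
V = max(T, H) + 2  [with T=-16, H=3]  = 5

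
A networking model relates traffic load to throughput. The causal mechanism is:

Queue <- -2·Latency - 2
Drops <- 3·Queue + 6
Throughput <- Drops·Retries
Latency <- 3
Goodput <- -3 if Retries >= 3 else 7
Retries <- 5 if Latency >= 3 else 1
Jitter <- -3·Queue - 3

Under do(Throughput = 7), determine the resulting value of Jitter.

do(Throughput=7) replaces the equation Throughput <- Drops·Retries with the constant Throughput = 7.
Since Jitter is not a descendant of the intervened variable, it is unaffected.
Queue = -2·Latency - 2  [with Latency=3]  = -8
Jitter = -3·Queue - 3  [with Queue=-8]  = 21

21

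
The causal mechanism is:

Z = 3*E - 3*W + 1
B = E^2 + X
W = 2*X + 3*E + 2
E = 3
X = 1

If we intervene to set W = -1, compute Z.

13

The intervention breaks the incoming arrows to W: W = 2*X + 3*E + 2 no longer applies, and W = -1.
Z = 3*E - 3*W + 1  [with E=3, W=-1]  = 13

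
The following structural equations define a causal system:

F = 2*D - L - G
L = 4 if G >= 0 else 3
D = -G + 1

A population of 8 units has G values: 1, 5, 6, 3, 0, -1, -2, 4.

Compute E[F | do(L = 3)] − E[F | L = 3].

do(L=3) breaks L's dependence on G. With L=3 fixed, F across the units is -4, -16, -19, -10, -1, 2, 5, -13, mean -7.
Conditioning on L=3 selects the 2 unit(s) with G ∈ {-1, -2}. Their F values: 2, 5. Mean = 3.5.
Difference = -7 − 3.5 = -10.5.

-10.5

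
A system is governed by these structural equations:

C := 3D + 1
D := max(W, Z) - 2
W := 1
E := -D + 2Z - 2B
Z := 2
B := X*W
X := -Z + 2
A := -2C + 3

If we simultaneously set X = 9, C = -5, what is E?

Setting X = 9, C = -5 by intervention discards those variables' equations.
D = max(W, Z) - 2  [with W=1, Z=2]  = 0
B = X*W  [with X=9, W=1]  = 9
E = -D + 2Z - 2B  [with D=0, Z=2, B=9]  = -14

-14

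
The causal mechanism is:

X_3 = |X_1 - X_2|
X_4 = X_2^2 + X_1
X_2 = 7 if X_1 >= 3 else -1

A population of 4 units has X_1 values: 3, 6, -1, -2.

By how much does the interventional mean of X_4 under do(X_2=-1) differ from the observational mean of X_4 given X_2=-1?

3

Every unit gets X_2=-1 under the intervention. X_4 values become 4, 7, 0, -1; E[X_4|do(X_2=-1)] = 2.5.
Observing X_2=-1 restricts to units where X_2's equation naturally yields -1: X_1 ∈ {-1, -2}. In that subpopulation X_4 = 0, -1, mean -0.5.
Difference = 2.5 − (-0.5) = 3.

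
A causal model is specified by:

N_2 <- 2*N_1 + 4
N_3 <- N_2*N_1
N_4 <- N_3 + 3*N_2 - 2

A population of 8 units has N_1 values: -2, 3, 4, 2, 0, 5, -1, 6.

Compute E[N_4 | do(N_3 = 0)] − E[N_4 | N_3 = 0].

18.75

Under do(N_3=0), N_3's equation is replaced by N_3=0 for every unit. Per-unit N_4: -2, 28, 34, 22, 10, 40, 4, 46. Mean = 22.75.
E[N_4|N_3=0] averages over only the 2 units with N_3=0 (N_1 = -2, 0): N_4 = -2, 10, mean 4.
Difference = 22.75 − 4 = 18.75.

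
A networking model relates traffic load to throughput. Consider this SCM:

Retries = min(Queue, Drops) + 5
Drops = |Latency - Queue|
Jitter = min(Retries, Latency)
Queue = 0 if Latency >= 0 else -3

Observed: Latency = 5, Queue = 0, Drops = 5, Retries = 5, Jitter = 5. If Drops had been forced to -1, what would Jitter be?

4

do(Drops=-1) replaces the equation Drops = |Latency - Queue| with the constant Drops = -1.
Queue = 0 if Latency >= 0 else -3  [with Latency=5]  = 0
Retries = min(Queue, Drops) + 5  [with Queue=0, Drops=-1]  = 4
Jitter = min(Retries, Latency)  [with Retries=4, Latency=5]  = 4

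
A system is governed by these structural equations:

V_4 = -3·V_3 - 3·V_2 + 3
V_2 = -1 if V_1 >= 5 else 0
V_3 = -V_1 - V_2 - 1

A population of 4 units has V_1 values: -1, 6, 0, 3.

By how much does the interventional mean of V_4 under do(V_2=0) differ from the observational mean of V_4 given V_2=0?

4

do(V_2=0) breaks V_2's dependence on V_1. With V_2=0 fixed, V_4 across the units is 3, 24, 6, 15, mean 12.
Observing V_2=0 restricts to units where V_2's equation naturally yields 0: V_1 ∈ {-1, 0, 3}. In that subpopulation V_4 = 3, 6, 15, mean 8.
Difference = 12 − 8 = 4.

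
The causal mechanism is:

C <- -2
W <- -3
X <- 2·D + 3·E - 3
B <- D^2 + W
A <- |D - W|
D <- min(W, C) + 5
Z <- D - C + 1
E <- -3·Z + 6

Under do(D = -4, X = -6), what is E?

Under do(D = -4, X = -6), each intervened variable's structural equation is replaced by its fixed value.
Z = D - C + 1  [with D=-4, C=-2]  = -1
E = -3·Z + 6  [with Z=-1]  = 9

9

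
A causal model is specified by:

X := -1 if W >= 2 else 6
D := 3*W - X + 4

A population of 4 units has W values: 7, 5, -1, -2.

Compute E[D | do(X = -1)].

11.75

do(X=-1) breaks X's dependence on W. With X=-1 fixed, D across the units is 26, 20, 2, -1, mean 11.75.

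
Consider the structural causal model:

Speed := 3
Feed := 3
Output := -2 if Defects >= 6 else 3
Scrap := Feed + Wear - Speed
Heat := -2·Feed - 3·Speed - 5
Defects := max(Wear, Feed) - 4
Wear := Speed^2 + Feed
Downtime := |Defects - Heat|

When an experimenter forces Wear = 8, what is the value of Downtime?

do(Wear=8) replaces the equation Wear := Speed^2 + Feed with the constant Wear = 8.
Heat = -2·Feed - 3·Speed - 5  [with Feed=3, Speed=3]  = -20
Defects = max(Wear, Feed) - 4  [with Wear=8, Feed=3]  = 4
Downtime = |Defects - Heat|  [with Defects=4, Heat=-20]  = 24

24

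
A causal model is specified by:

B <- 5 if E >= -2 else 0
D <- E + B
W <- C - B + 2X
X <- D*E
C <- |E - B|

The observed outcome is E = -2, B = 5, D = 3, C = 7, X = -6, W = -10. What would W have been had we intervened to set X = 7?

16

The intervention breaks the incoming arrows to X: X <- D*E no longer applies, and X = 7.
B = 5 if E >= -2 else 0  [with E=-2]  = 5
C = |E - B|  [with E=-2, B=5]  = 7
W = C - B + 2X  [with C=7, B=5, X=7]  = 16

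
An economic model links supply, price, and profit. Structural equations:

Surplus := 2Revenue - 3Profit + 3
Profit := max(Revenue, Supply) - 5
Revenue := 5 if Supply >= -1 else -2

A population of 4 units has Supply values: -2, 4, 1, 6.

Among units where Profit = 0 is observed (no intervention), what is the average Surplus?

13

E[Surplus|Profit=0] averages over only the 2 units with Profit=0 (Supply = 4, 1): Surplus = 13, 13, mean 13.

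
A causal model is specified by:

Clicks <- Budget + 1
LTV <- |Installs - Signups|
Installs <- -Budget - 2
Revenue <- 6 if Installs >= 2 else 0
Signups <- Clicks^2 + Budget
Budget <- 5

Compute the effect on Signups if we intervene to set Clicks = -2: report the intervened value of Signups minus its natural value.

Under do(Clicks=-2), the mechanism Clicks <- Budget + 1 is discarded; Clicks is fixed at -2.
Signups = Clicks^2 + Budget  [with Clicks=-2, Budget=5]  = 9
Without intervention: Clicks = Budget + 1  [with Budget=5]  = 6; Signups = Clicks^2 + Budget  [with Clicks=6, Budget=5]  = 41.
Change = 9 − 41 = -32.

-32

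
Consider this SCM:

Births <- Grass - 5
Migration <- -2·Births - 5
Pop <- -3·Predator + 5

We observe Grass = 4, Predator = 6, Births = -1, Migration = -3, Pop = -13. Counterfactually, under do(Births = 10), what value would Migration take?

The intervention breaks the incoming arrows to Births: Births <- Grass - 5 no longer applies, and Births = 10.
Migration = -2·Births - 5  [with Births=10]  = -25

-25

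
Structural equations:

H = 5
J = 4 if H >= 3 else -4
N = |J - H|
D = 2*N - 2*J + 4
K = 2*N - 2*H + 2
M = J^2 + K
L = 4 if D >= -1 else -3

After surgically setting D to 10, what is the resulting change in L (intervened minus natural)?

7

The intervention breaks the incoming arrows to D: D = 2*N - 2*J + 4 no longer applies, and D = 10.
L = 4 if D >= -1 else -3  [with D=10]  = 4
Without intervention: J = 4 if H >= 3 else -4  [with H=5]  = 4; N = |J - H|  [with J=4, H=5]  = 1; D = 2*N - 2*J + 4  [with N=1, J=4]  = -2; L = 4 if D >= -1 else -3  [with D=-2]  = -3.
Change = 4 − (-3) = 7.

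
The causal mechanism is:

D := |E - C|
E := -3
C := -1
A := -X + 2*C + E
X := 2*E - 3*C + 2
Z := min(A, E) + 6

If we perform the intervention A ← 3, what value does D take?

The intervention breaks the incoming arrows to A: A := -X + 2*C + E no longer applies, and A = 3.
Since D is not a descendant of the intervened variable, it is unaffected.
D = |E - C|  [with E=-3, C=-1]  = 2

2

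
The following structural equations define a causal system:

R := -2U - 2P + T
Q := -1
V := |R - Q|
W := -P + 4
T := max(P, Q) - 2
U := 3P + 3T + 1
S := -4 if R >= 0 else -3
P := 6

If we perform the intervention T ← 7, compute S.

The intervention breaks the incoming arrows to T: T := max(P, Q) - 2 no longer applies, and T = 7.
U = 3P + 3T + 1  [with P=6, T=7]  = 40
R = -2U - 2P + T  [with U=40, P=6, T=7]  = -85
S = -4 if R >= 0 else -3  [with R=-85]  = -3

-3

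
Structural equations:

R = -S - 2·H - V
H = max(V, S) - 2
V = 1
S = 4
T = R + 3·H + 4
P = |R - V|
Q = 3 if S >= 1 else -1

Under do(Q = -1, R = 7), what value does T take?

Under do(Q = -1, R = 7), each intervened variable's structural equation is replaced by its fixed value.
H = max(V, S) - 2  [with V=1, S=4]  = 2
T = R + 3·H + 4  [with R=7, H=2]  = 17

17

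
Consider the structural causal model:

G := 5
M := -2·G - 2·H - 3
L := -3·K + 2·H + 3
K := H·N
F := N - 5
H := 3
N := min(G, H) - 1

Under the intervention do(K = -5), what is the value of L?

24

The intervention breaks the incoming arrows to K: K := H·N no longer applies, and K = -5.
L = -3·K + 2·H + 3  [with K=-5, H=3]  = 24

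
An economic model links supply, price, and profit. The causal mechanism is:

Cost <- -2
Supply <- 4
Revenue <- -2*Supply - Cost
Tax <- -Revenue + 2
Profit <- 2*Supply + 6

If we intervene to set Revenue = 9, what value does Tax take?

-7

The intervention breaks the incoming arrows to Revenue: Revenue <- -2*Supply - Cost no longer applies, and Revenue = 9.
Tax = -Revenue + 2  [with Revenue=9]  = -7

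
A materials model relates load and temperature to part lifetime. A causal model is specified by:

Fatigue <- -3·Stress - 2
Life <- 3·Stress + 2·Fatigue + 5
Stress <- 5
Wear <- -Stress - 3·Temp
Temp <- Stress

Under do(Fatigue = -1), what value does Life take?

18

Intervening sets Fatigue = -1 and removes its equation (Fatigue <- -3·Stress - 2).
Life = 3·Stress + 2·Fatigue + 5  [with Stress=5, Fatigue=-1]  = 18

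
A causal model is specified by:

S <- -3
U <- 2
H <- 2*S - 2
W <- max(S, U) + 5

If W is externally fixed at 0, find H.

-8

The intervention breaks the incoming arrows to W: W <- max(S, U) + 5 no longer applies, and W = 0.
H is not downstream of the intervention, so its value is determined by the original equations.
H = 2*S - 2  [with S=-3]  = -8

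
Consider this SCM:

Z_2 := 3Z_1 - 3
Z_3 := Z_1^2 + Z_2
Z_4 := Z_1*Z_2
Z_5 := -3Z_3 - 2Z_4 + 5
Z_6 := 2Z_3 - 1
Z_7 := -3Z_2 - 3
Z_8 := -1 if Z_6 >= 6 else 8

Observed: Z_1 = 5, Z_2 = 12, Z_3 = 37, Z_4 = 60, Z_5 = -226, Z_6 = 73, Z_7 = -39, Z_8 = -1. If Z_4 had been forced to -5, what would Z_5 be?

-96

Intervening sets Z_4 = -5 and removes its equation (Z_4 := Z_1*Z_2).
Z_2 = 3Z_1 - 3  [with Z_1=5]  = 12
Z_3 = Z_1^2 + Z_2  [with Z_1=5, Z_2=12]  = 37
Z_5 = -3Z_3 - 2Z_4 + 5  [with Z_3=37, Z_4=-5]  = -96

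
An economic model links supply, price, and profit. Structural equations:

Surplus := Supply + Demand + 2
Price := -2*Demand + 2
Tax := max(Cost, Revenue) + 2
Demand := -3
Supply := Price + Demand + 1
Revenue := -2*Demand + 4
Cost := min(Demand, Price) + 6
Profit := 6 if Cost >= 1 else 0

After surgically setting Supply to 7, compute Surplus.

The intervention breaks the incoming arrows to Supply: Supply := Price + Demand + 1 no longer applies, and Supply = 7.
Surplus = Supply + Demand + 2  [with Supply=7, Demand=-3]  = 6

6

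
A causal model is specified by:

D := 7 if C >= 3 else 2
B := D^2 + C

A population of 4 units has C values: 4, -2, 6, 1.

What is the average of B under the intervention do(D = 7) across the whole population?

Every unit gets D=7 under the intervention. B values become 53, 47, 55, 50; E[B|do(D=7)] = 51.25.

51.25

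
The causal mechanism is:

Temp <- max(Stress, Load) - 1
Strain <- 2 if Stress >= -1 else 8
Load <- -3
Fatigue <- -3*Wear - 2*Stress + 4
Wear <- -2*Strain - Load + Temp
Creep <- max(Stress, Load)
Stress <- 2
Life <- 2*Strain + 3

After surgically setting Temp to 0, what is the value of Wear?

-1

Under do(Temp=0), the mechanism Temp <- max(Stress, Load) - 1 is discarded; Temp is fixed at 0.
Strain = 2 if Stress >= -1 else 8  [with Stress=2]  = 2
Wear = -2*Strain - Load + Temp  [with Strain=2, Load=-3, Temp=0]  = -1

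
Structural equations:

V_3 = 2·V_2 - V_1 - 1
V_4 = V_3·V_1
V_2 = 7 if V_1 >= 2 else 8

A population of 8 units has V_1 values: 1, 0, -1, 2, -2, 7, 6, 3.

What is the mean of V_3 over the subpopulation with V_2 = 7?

8.5

Observing V_2=7 restricts to units where V_2's equation naturally yields 7: V_1 ∈ {2, 7, 6, 3}. In that subpopulation V_3 = 11, 6, 7, 10, mean 8.5.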